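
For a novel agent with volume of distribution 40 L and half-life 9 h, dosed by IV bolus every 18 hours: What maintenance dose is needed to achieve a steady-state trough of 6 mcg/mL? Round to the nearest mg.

720 mg

τ/t½ = 18/9 ≈ 2, so f = (1/2)^(18/9) ≈ 0.250000.
Cmin,ss = (D/Vd)·f/(1−f), so D = Cmin,ss·Vd·(1−f)/f.
D = 6 × 40 × (1−f)/f ≈ 6 × 40 × 3.00000 ≈ 720.00 mg.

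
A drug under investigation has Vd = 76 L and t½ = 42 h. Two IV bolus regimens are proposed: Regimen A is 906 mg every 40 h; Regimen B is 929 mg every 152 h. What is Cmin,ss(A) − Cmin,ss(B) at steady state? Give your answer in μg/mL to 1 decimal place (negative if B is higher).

11.7 μg/mL

Regimen A: f = (1/2)^(40/42) ≈ 0.5168; Cmin,ss = (906/76)·f/(1−f) ≈ 12.750 μg/mL.
Regimen B: f = (1/2)^(152/42) ≈ 0.0814; Cmin,ss = (929/76)·f/(1−f) ≈ 1.083 μg/mL.
Difference ≈ 12.750 − 1.083 ≈ 11.667 μg/mL.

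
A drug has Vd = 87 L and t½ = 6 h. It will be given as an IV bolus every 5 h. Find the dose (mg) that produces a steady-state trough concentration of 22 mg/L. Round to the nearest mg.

1496 mg

τ/t½ = 5/6 ≈ 0.83333, so f = (1/2)^(5/6) ≈ 0.561231.
Cmin,ss = (D/Vd)·f/(1−f), so D = Cmin,ss·Vd·(1−f)/f.
D = 22 × 87 × (1−f)/f ≈ 22 × 87 × 0.78180 ≈ 1496.37 mg.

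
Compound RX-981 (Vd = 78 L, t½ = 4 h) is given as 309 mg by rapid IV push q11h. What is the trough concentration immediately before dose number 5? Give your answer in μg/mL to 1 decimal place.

0.7 μg/mL

f = (1/2)^(τ/t½) = (1/2)^(11/4) ≈ 0.1487.
C₀ = D/Vd = 309/78 ≈ 3.962 μg/mL.
Before the 5th dose, 4 doses have been given. Superposition: Cmin = C₀·(f + f² + … + f^4).
≈ 3.962 × (0.1487 + 0.0221 + 0.0033 + 0.0005) ≈ 3.962 × 0.1746 ≈ 0.692 μg/mL.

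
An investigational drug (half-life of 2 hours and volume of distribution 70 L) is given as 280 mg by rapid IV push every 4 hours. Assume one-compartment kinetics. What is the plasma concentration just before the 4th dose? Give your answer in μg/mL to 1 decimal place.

f = (1/2)^(τ/t½) = (1/2)^(4/2) ≈ 0.2500.
C₀ = D/Vd = 280/70 ≈ 4.000 μg/mL.
Before the 4th dose, 3 doses have been given. Superposition: Cmin = C₀·(f + f² + … + f^3).
≈ 4.000 × (0.2500 + 0.0625 + 0.0156) ≈ 4.000 × 0.3281 ≈ 1.312 μg/mL.

1.3 μg/mL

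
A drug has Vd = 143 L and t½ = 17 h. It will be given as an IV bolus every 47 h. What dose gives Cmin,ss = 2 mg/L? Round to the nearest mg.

τ/t½ = 47/17 ≈ 2.7647, so f = (1/2)^(47/17) ≈ 0.147143.
Cmin,ss = (D/Vd)·f/(1−f), so D = Cmin,ss·Vd·(1−f)/f.
D = 2 × 143 × (1−f)/f ≈ 2 × 143 × 5.79611 ≈ 1657.69 mg.

1658 mg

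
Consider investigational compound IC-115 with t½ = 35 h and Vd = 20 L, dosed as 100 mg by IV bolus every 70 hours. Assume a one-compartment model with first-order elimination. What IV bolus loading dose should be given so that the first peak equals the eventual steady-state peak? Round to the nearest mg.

133 mg

f = (1/2)^(70/35) ≈ 0.250000; accumulation ratio R = 1/(1−f) ≈ 1.33333.
Loading dose to hit Cmax,ss on first dose: D_load = D_maint·R ≈ 100 × 1.33333 ≈ 133.33 mg.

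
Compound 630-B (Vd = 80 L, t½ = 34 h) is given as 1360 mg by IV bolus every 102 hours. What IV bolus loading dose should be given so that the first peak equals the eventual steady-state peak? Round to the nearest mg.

f = (1/2)^(102/34) ≈ 0.125000; accumulation ratio R = 1/(1−f) ≈ 1.14286.
Loading dose to hit Cmax,ss on first dose: D_load = D_maint·R ≈ 1360 × 1.14286 ≈ 1554.29 mg.

1554 mg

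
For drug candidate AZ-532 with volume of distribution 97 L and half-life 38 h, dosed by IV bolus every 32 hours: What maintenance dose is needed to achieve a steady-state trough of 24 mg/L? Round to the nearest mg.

1845 mg

τ/t½ = 32/38 ≈ 0.84211, so f = (1/2)^(32/38) ≈ 0.557829.
Cmin,ss = (D/Vd)·f/(1−f), so D = Cmin,ss·Vd·(1−f)/f.
D = 24 × 97 × (1−f)/f ≈ 24 × 97 × 0.79266 ≈ 1845.31 mg.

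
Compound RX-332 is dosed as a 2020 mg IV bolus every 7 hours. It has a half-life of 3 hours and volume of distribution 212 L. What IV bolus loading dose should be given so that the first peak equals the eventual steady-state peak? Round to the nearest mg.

2520 mg

f = (1/2)^(7/3) ≈ 0.198425; accumulation ratio R = 1/(1−f) ≈ 1.24754.
Loading dose to hit Cmax,ss on first dose: D_load = D_maint·R ≈ 2020 × 1.24754 ≈ 2520.03 mg.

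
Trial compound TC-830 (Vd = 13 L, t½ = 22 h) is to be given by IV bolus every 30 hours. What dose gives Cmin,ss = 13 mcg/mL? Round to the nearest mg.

266 mg

τ/t½ = 30/22 ≈ 1.3636, so f = (1/2)^(30/22) ≈ 0.388602.
Cmin,ss = (D/Vd)·f/(1−f), so D = Cmin,ss·Vd·(1−f)/f.
D = 13 × 13 × (1−f)/f ≈ 13 × 13 × 1.57333 ≈ 265.89 mg.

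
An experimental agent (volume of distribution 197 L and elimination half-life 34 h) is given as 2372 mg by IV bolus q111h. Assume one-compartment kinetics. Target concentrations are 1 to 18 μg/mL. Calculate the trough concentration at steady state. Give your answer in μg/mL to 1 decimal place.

k = ln2/t½ = ln2/34 ≈ 0.020387 h⁻¹; fraction remaining f = e^(−kτ) = e^(−0.020387×111) ≈ 0.1040.
Accumulation ratio R = 1/(1 − f) ≈ 1/0.8960 ≈ 1.1161.
Single-dose peak C₀ = D/Vd = 2372/197 ≈ 12.041 μg/mL.
Steady-state peak Cmax,ss = C₀·R ≈ 12.041 × 1.1161 ≈ 13.439 μg/mL.
One interval later, Cmin,ss = Cmax,ss·e^(−kτ) ≈ 13.439 × 0.1040 ≈ 1.398 μg/mL.
Trough 1.4 μg/mL vs MEC 1 μg/mL: adequate.

1.4 μg/mL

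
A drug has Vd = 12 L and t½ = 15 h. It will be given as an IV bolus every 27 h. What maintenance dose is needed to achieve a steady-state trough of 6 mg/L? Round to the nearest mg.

179 mg

τ/t½ = 27/15 ≈ 1.8, so f = (1/2)^(27/15) ≈ 0.287175.
Cmin,ss = (D/Vd)·f/(1−f), so D = Cmin,ss·Vd·(1−f)/f.
D = 6 × 12 × (1−f)/f ≈ 6 × 12 × 2.48220 ≈ 178.72 mg.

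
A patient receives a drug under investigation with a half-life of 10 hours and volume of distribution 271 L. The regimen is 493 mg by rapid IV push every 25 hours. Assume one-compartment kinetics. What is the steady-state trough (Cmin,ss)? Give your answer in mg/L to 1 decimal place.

k = ln2/t½ = ln2/10 ≈ 0.069315 h⁻¹; fraction remaining f = e^(−kτ) = e^(−0.069315×25) ≈ 0.1768.
At steady state, accumulation factor R = 1/(1 − e^(−kτ)) ≈ 1.2148.
Each bolus raises the concentration by D/Vd = 493/271 ≈ 1.819 mg/L.
Steady-state peak Cmax,ss = C₀·R ≈ 1.819 × 1.2148 ≈ 2.210 mg/L.
Steady-state trough Cmin,ss = Cmax,ss·f ≈ 2.210 × 0.1768 ≈ 0.391 mg/L.

0.4 mg/L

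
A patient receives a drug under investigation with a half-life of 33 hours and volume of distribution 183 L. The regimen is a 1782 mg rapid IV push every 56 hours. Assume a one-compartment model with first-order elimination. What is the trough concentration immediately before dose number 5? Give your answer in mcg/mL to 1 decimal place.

4.3 mcg/mL

f = (1/2)^(τ/t½) = (1/2)^(56/33) ≈ 0.3084.
C₀ = D/Vd = 1782/183 ≈ 9.738 mcg/mL.
Before the 5th dose, 4 doses have been given. Superposition: Cmin = C₀·(f + f² + … + f^4).
≈ 9.738 × (0.3084 + 0.0951 + 0.0293 + 0.0090) ≈ 9.738 × 0.4418 ≈ 4.302 mcg/mL.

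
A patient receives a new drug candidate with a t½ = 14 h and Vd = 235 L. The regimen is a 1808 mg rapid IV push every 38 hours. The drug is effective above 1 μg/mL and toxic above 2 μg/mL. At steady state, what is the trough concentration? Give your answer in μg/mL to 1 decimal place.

τ/t½ = 38/14 ≈ 2.7143, so fraction remaining f = (1/2)^(38/14) ≈ 0.1524.
Accumulation ratio R = 1/(1 − f) ≈ 1/0.8476 ≈ 1.1798.
Each bolus raises the concentration by D/Vd = 1808/235 ≈ 7.694 μg/mL.
Cmax,ss = C₀/(1 − f) ≈ 7.694/0.8476 ≈ 9.077 μg/mL.
Steady-state trough Cmin,ss = Cmax,ss·f ≈ 9.077 × 0.1524 ≈ 1.383 μg/mL.
Trough 1.4 μg/mL vs MEC 1 μg/mL: adequate.

1.4 μg/mL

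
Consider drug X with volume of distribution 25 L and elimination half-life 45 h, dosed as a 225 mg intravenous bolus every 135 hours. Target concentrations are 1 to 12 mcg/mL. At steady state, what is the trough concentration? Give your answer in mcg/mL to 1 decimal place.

1.3 mcg/mL

The dosing interval is 3 half-lives, so f = 2^(−3) = 0.125.
Accumulation ratio R = 1/(1 − f) = 1/0.875 = 8/7.
Single-dose peak C₀ = D/Vd = 225/25 = 9 mcg/mL.
Steady-state peak Cmax,ss = C₀·R = 9 × 8/7 ≈ 10.286 mcg/mL.
Steady-state trough Cmin,ss = Cmax,ss·f ≈ 10.286 × 0.125 ≈ 1.286 mcg/mL.
Trough 1.3 mcg/mL vs MEC 1 mcg/mL: adequate.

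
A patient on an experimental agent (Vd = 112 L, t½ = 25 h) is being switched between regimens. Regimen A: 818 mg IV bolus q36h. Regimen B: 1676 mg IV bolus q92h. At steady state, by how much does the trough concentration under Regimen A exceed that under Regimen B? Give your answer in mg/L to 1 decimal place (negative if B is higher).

Regimen A: f = (1/2)^(36/25) ≈ 0.3686; Cmin,ss = (818/112)·f/(1−f) ≈ 4.264 mg/L.
Regimen B: f = (1/2)^(92/25) ≈ 0.0780; Cmin,ss = (1676/112)·f/(1−f) ≈ 1.266 mg/L.
Difference ≈ 4.264 − 1.266 ≈ 2.998 mg/L.

3.0 mg/L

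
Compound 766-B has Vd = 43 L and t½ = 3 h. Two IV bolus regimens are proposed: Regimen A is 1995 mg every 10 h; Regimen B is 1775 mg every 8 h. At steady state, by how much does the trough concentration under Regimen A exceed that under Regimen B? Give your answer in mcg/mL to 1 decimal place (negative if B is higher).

Regimen A: f = (1/2)^(10/3) ≈ 0.0992; Cmin,ss = (1995/43)·f/(1−f) ≈ 5.109 mcg/mL.
Regimen B: f = (1/2)^(8/3) ≈ 0.1575; Cmin,ss = (1775/43)·f/(1−f) ≈ 7.717 mcg/mL.
Difference ≈ 5.109 − 7.717 ≈ -2.608 mcg/mL.

-2.6 mcg/mL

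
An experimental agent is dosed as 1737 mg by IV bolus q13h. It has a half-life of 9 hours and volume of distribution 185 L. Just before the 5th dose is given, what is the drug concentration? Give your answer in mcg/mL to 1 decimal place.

5.4 mcg/mL

f = (1/2)^(τ/t½) = (1/2)^(13/9) ≈ 0.3674.
C₀ = D/Vd = 1737/185 ≈ 9.389 mcg/mL.
Before the 5th dose, 4 doses have been given. Superposition: Cmin = C₀·(f + f² + … + f^4).
≈ 9.389 × (0.3674 + 0.1350 + 0.0496 + 0.0182) ≈ 9.389 × 0.5702 ≈ 5.354 mcg/mL.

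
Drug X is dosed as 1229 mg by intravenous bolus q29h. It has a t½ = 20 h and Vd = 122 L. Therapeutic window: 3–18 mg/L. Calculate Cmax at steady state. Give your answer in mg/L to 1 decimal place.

15.9 mg/L

Over one 29-h interval, 29/20 ≈ 1.45 half-lives elapse, leaving f ≈ 0.3660 of each dose.
Accumulation ratio R = 1/(1 − f) ≈ 1/0.6340 ≈ 1.5773.
Single-dose peak C₀ = D/Vd = 1229/122 ≈ 10.074 mg/L.
Cmax,ss = C₀/(1 − f) ≈ 10.074/0.6340 ≈ 15.890 mg/L.
Peak 15.9 mg/L vs MTC 18 mg/L: below toxic threshold.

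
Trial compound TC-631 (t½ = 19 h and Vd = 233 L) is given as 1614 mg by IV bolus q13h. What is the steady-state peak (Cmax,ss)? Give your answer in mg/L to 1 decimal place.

k = ln2/t½ = ln2/19 ≈ 0.036481 h⁻¹; fraction remaining f = e^(−kτ) = e^(−0.036481×13) ≈ 0.6223.
Accumulation ratio R = 1/(1 − f) ≈ 1/0.3777 ≈ 2.6476.
Single-dose peak C₀ = D/Vd = 1614/233 ≈ 6.927 mg/L.
Steady-state peak Cmax,ss = C₀·R ≈ 6.927 × 2.6476 ≈ 18.340 mg/L.

18.3 mg/L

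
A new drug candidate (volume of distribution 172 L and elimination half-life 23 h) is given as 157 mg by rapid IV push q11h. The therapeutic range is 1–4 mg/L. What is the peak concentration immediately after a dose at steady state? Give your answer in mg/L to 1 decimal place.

k = ln2/t½ = ln2/23 ≈ 0.030137 h⁻¹; fraction remaining f = e^(−kτ) = e^(−0.030137×11) ≈ 0.7178.
Accumulation ratio R = 1/(1 − f) ≈ 1/0.2822 ≈ 3.5436.
Single-dose peak C₀ = D/Vd = 157/172 ≈ 0.913 mg/L.
Steady-state peak Cmax,ss = C₀·R ≈ 0.913 × 3.5436 ≈ 3.235 mg/L.
Peak 3.2 mg/L vs MTC 4 mg/L: below toxic threshold.

3.2 mg/L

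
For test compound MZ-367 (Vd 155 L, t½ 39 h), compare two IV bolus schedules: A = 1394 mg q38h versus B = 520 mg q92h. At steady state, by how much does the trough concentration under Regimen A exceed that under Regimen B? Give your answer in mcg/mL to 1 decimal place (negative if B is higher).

8.5 mcg/mL

Regimen A: f = (1/2)^(38/39) ≈ 0.5090; Cmin,ss = (1394/155)·f/(1−f) ≈ 9.323 mcg/mL.
Regimen B: f = (1/2)^(92/39) ≈ 0.1949; Cmin,ss = (520/155)·f/(1−f) ≈ 0.812 mcg/mL.
Difference ≈ 9.323 − 0.812 ≈ 8.511 mcg/mL.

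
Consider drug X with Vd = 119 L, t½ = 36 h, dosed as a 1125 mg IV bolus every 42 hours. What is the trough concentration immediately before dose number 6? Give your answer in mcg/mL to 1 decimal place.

f = (1/2)^(τ/t½) = (1/2)^(42/36) ≈ 0.4454.
C₀ = D/Vd = 1125/119 ≈ 9.454 mcg/mL.
Before the 6th dose, 5 doses have been given. Superposition: Cmin = C₀·(f + f² + … + f^5).
≈ 9.454 × (0.4454 + 0.1984 + 0.0884 + 0.0394 + 0.0175) ≈ 9.454 × 0.7891 ≈ 7.460 mcg/mL.

7.5 mcg/mL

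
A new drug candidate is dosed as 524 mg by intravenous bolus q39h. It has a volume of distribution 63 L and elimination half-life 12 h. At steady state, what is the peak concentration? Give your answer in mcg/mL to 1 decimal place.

9.3 mcg/mL

τ/t½ = 39/12 ≈ 3.25, so fraction remaining f = (1/2)^(39/12) ≈ 0.1051.
At steady state, accumulation factor R = 1/(1 − e^(−kτ)) ≈ 1.1174.
Each bolus raises the concentration by D/Vd = 524/63 ≈ 8.317 mcg/mL.
Steady-state peak Cmax,ss = C₀·R ≈ 8.317 × 1.1174 ≈ 9.293 mcg/mL.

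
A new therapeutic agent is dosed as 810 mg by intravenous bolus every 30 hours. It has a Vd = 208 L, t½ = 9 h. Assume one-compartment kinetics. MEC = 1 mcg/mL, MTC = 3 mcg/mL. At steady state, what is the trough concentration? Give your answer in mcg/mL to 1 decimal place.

0.4 mcg/mL

k = ln2/t½ = ln2/9 ≈ 0.077016 h⁻¹; fraction remaining f = e^(−kτ) = e^(−0.077016×30) ≈ 0.0992.
Accumulation ratio R = 1/(1 − f) ≈ 1/0.9008 ≈ 1.1101.
Single-dose peak C₀ = D/Vd = 810/208 ≈ 3.894 mcg/mL.
Cmax,ss = C₀/(1 − f) ≈ 3.894/0.9008 ≈ 4.323 mcg/mL.
Steady-state trough Cmin,ss = Cmax,ss·f ≈ 4.323 × 0.0992 ≈ 0.429 mcg/mL.
Trough 0.4 mcg/mL vs MEC 1 mcg/mL: subtherapeutic.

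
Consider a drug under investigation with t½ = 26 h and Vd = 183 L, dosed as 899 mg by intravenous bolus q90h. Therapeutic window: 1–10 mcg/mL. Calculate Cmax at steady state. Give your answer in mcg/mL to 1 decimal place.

5.4 mcg/mL

τ/t½ = 90/26 ≈ 3.4615, so fraction remaining f = (1/2)^(90/26) ≈ 0.0908.
Accumulation ratio R = 1/(1 − f) ≈ 1/0.9092 ≈ 1.0999.
Each bolus raises the concentration by D/Vd = 899/183 ≈ 4.913 mcg/mL.
Steady-state peak Cmax,ss = C₀·R ≈ 4.913 × 1.0999 ≈ 5.404 mcg/mL.
Peak 5.4 mcg/mL vs MTC 10 mcg/mL: below toxic threshold.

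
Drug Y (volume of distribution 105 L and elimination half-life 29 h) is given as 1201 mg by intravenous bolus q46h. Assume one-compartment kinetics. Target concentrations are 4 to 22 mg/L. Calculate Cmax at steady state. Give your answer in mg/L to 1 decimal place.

k = ln2/t½ = ln2/29 ≈ 0.023902 h⁻¹; fraction remaining f = e^(−kτ) = e^(−0.023902×46) ≈ 0.3330.
Accumulation ratio R = 1/(1 − f) ≈ 1/0.6670 ≈ 1.4993.
Single-dose peak C₀ = D/Vd = 1201/105 ≈ 11.438 mg/L.
Steady-state peak Cmax,ss = C₀·R ≈ 11.438 × 1.4993 ≈ 17.149 mg/L.
Peak 17.1 mg/L vs MTC 22 mg/L: below toxic threshold.

17.1 mg/L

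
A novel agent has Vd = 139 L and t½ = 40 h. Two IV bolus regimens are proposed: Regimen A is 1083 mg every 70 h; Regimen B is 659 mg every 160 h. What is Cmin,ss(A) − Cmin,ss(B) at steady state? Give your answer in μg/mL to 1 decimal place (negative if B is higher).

Regimen A: f = (1/2)^(70/40) ≈ 0.2973; Cmin,ss = (1083/139)·f/(1−f) ≈ 3.296 μg/mL.
Regimen B: f = (1/2)^(160/40) ≈ 0.0625; Cmin,ss = (659/139)·f/(1−f) ≈ 0.316 μg/mL.
Difference ≈ 3.296 − 0.316 ≈ 2.980 μg/mL.

3.0 μg/mL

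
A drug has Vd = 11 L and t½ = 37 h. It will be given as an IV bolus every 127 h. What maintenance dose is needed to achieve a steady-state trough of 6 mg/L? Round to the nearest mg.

647 mg

τ/t½ = 127/37 ≈ 3.4324, so f = (1/2)^(127/37) ≈ 0.092626.
Cmin,ss = (D/Vd)·f/(1−f), so D = Cmin,ss·Vd·(1−f)/f.
D = 6 × 11 × (1−f)/f ≈ 6 × 11 × 9.79610 ≈ 646.54 mg.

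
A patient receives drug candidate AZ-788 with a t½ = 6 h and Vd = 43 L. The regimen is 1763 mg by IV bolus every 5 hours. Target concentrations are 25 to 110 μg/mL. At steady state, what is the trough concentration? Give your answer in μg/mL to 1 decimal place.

k = ln2/t½ = ln2/6 ≈ 0.115525 h⁻¹; fraction remaining f = e^(−kτ) = e^(−0.115525×5) ≈ 0.5612.
At steady state, accumulation factor R = 1/(1 − e^(−kτ)) ≈ 2.2789.
Each bolus raises the concentration by D/Vd = 1763/43 ≈ 41.000 μg/mL.
Steady-state peak Cmax,ss = C₀·R ≈ 41.000 × 2.2789 ≈ 93.435 μg/mL.
One interval later, Cmin,ss = Cmax,ss·e^(−kτ) ≈ 93.435 × 0.5612 ≈ 52.436 μg/mL.
Trough 52.4 μg/mL vs MEC 25 μg/mL: adequate.

52.4 μg/mL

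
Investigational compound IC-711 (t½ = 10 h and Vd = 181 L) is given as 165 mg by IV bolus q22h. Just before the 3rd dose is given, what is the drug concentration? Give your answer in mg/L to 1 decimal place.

0.2 mg/L

f = (1/2)^(τ/t½) = (1/2)^(22/10) ≈ 0.2176.
C₀ = D/Vd = 165/181 ≈ 0.912 mg/L.
Before the 3rd dose, 2 doses have been given. Superposition: Cmin = C₀·(f + f²).
≈ 0.912 × (0.2176 + 0.0473) ≈ 0.912 × 0.2649 ≈ 0.242 mg/L.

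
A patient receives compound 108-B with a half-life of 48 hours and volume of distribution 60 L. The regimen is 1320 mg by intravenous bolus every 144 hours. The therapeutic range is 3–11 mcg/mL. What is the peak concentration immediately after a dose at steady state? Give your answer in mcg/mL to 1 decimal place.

τ = 144 h = 3 half-lives, so f = (1/2)^3 = 0.125.
At steady state, R = 1/(1 − 0.125) = 8/7.
Single-dose peak C₀ = D/Vd = 1320/60 = 22 mcg/mL.
Steady-state peak Cmax,ss = C₀·R = 22 × 8/7 ≈ 25.143 mcg/mL.
Peak 25.1 mcg/mL vs MTC 11 mcg/mL: exceeds toxic threshold.

25.1 mcg/mL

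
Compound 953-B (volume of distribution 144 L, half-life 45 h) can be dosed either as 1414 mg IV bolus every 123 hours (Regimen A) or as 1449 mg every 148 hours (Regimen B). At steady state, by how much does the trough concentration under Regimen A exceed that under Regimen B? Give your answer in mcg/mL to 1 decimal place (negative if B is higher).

0.6 mcg/mL

Regimen A: f = (1/2)^(123/45) ≈ 0.1504; Cmin,ss = (1414/144)·f/(1−f) ≈ 1.738 mcg/mL.
Regimen B: f = (1/2)^(148/45) ≈ 0.1023; Cmin,ss = (1449/144)·f/(1−f) ≈ 1.147 mcg/mL.
Difference ≈ 1.738 − 1.147 ≈ 0.591 mcg/mL.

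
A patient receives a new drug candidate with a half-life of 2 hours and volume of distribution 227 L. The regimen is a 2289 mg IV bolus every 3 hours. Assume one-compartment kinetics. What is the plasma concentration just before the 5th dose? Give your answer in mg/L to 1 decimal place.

5.4 mg/L

f = (1/2)^(τ/t½) = (1/2)^(3/2) ≈ 0.3536.
C₀ = D/Vd = 2289/227 ≈ 10.084 mg/L.
Before the 5th dose, 4 doses have been given. Superposition: Cmin = C₀·(f + f² + … + f^4).
≈ 10.084 × (0.3536 + 0.1250 + 0.0442 + 0.0156) ≈ 10.084 × 0.5384 ≈ 5.429 mg/L.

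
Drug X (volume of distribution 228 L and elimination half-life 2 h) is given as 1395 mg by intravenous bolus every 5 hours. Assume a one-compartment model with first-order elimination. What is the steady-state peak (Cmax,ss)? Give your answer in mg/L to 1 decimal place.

k = ln2/t½ = ln2/2 ≈ 0.346574 h⁻¹; fraction remaining f = e^(−kτ) = e^(−0.346574×5) ≈ 0.1768.
Accumulation ratio R = 1/(1 − f) ≈ 1/0.8232 ≈ 1.2148.
Single-dose peak C₀ = D/Vd = 1395/228 ≈ 6.118 mg/L.
Cmax,ss = C₀/(1 − f) ≈ 6.118/0.8232 ≈ 7.432 mg/L.

7.4 mg/L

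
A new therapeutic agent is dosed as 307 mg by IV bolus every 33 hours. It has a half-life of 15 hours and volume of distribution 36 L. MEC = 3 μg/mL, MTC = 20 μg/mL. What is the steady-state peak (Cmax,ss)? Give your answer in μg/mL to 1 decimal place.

Over one 33-h interval, 33/15 ≈ 2.2 half-lives elapse, leaving f ≈ 0.2176 of each dose.
Accumulation ratio R = 1/(1 − f) ≈ 1/0.7824 ≈ 1.2781.
Single-dose peak C₀ = D/Vd = 307/36 ≈ 8.528 μg/mL.
Steady-state peak Cmax,ss = C₀·R ≈ 8.528 × 1.2781 ≈ 10.900 μg/mL.
Peak 10.9 μg/mL vs MTC 20 μg/mL: below toxic threshold.

10.9 μg/mL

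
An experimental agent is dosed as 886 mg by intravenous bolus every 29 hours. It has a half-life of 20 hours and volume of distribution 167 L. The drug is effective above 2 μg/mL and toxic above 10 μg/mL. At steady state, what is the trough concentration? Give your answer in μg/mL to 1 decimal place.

k = ln2/t½ = ln2/20 ≈ 0.034657 h⁻¹; fraction remaining f = e^(−kτ) = e^(−0.034657×29) ≈ 0.3660.
Each bolus raises the concentration by D/Vd = 886/167 ≈ 5.305 μg/mL.
Steady-state trough Cmin,ss = C₀·f/(1−f) ≈ 5.305 × 0.3660/0.6340 ≈ 3.063 μg/mL.
Trough 3.1 μg/mL vs MEC 2 μg/mL: adequate.

3.1 μg/mL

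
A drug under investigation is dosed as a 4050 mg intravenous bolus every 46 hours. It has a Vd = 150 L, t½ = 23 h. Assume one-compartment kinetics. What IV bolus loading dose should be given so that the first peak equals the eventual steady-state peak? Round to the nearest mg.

5400 mg

f = (1/2)^(46/23) ≈ 0.250000; accumulation ratio R = 1/(1−f) ≈ 1.33333.
Loading dose to hit Cmax,ss on first dose: D_load = D_maint·R ≈ 4050 × 1.33333 ≈ 5399.99 mg.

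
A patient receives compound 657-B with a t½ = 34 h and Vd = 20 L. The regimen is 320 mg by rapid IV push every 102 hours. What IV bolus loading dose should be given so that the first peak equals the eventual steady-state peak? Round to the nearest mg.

f = (1/2)^(102/34) ≈ 0.125000; accumulation ratio R = 1/(1−f) ≈ 1.14286.
Loading dose to hit Cmax,ss on first dose: D_load = D_maint·R ≈ 320 × 1.14286 ≈ 365.72 mg.

366 mg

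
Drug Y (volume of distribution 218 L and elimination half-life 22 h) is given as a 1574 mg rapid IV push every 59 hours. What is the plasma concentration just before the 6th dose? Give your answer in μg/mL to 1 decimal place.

f = (1/2)^(τ/t½) = (1/2)^(59/22) ≈ 0.1558.
C₀ = D/Vd = 1574/218 ≈ 7.220 μg/mL.
Before the 6th dose, 5 doses have been given. Superposition: Cmin = C₀·(f + f² + … + f^5).
≈ 7.220 × (0.1558 + 0.0243 + 0.0038 + 0.0006 + 0.0001) ≈ 7.220 × 0.1846 ≈ 1.333 μg/mL.

1.3 μg/mL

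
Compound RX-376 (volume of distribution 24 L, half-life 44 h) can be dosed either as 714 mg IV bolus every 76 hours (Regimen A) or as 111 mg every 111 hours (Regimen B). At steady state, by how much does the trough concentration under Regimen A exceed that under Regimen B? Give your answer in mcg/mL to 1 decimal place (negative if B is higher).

Regimen A: f = (1/2)^(76/44) ≈ 0.3020; Cmin,ss = (714/24)·f/(1−f) ≈ 12.872 mcg/mL.
Regimen B: f = (1/2)^(111/44) ≈ 0.1740; Cmin,ss = (111/24)·f/(1−f) ≈ 0.974 mcg/mL.
Difference ≈ 12.872 − 0.974 ≈ 11.898 mcg/mL.

11.9 mcg/mL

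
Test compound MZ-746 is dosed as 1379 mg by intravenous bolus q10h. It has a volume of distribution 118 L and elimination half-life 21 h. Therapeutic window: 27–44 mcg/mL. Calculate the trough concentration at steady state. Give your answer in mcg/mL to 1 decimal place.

29.9 mcg/mL

τ/t½ = 10/21 ≈ 0.47619, so fraction remaining f = (1/2)^(10/21) ≈ 0.7189.
Each bolus raises the concentration by D/Vd = 1379/118 ≈ 11.686 mcg/mL.
Steady-state trough Cmin,ss = C₀·f/(1−f) ≈ 11.686 × 0.7189/0.2811 ≈ 29.886 mcg/mL.
Trough 29.9 mcg/mL vs MEC 27 mcg/mL: adequate.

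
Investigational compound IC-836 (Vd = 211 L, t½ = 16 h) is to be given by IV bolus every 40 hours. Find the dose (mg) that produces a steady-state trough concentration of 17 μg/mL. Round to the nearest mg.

16704 mg

τ/t½ = 40/16 ≈ 2.5, so f = (1/2)^(40/16) ≈ 0.176777.
Cmin,ss = (D/Vd)·f/(1−f), so D = Cmin,ss·Vd·(1−f)/f.
D = 17 × 211 × (1−f)/f ≈ 17 × 211 × 4.65684 ≈ 16704.09 mg.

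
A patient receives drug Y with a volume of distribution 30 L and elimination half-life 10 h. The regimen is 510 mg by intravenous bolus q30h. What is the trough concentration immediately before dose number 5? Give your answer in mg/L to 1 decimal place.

2.4 mg/L

f = (1/2)^(τ/t½) = (1/2)^(30/10) ≈ 0.1250.
C₀ = D/Vd = 510/30 ≈ 17.000 mg/L.
Before the 5th dose, 4 doses have been given. Superposition: Cmin = C₀·(f + f² + … + f^4).
≈ 17.000 × (0.1250 + 0.0156 + 0.0020 + 0.0002) ≈ 17.000 × 0.1428 ≈ 2.428 mg/L.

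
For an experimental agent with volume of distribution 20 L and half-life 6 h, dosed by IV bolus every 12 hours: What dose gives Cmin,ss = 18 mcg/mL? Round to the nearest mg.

τ/t½ = 12/6 ≈ 2, so f = (1/2)^(12/6) ≈ 0.250000.
Cmin,ss = (D/Vd)·f/(1−f), so D = Cmin,ss·Vd·(1−f)/f.
D = 18 × 20 × (1−f)/f ≈ 18 × 20 × 3.00000 ≈ 1080.00 mg.

1080 mg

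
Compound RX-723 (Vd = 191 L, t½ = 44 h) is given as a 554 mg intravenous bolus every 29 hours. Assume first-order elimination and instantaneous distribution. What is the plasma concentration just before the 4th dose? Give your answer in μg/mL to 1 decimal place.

f = (1/2)^(τ/t½) = (1/2)^(29/44) ≈ 0.6333.
C₀ = D/Vd = 554/191 ≈ 2.901 μg/mL.
Before the 4th dose, 3 doses have been given. Superposition: Cmin = C₀·(f + f² + … + f^3).
≈ 2.901 × (0.6333 + 0.4011 + 0.2540) ≈ 2.901 × 1.2884 ≈ 3.738 μg/mL.

3.7 μg/mL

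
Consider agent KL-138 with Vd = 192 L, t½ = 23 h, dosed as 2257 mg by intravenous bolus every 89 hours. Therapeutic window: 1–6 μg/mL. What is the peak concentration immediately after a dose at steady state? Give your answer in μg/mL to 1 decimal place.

12.6 μg/mL

τ/t½ = 89/23 ≈ 3.8696, so fraction remaining f = (1/2)^(89/23) ≈ 0.0684.
Accumulation ratio R = 1/(1 − f) ≈ 1/0.9316 ≈ 1.0734.
Each bolus raises the concentration by D/Vd = 2257/192 ≈ 11.755 μg/mL.
Steady-state peak Cmax,ss = C₀·R ≈ 11.755 × 1.0734 ≈ 12.618 μg/mL.
Peak 12.6 μg/mL vs MTC 6 μg/mL: exceeds toxic threshold.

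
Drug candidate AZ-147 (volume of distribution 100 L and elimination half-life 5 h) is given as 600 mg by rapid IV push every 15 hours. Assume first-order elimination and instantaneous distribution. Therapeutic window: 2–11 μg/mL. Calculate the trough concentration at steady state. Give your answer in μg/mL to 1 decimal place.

τ = 15 h = 3 half-lives, so f = (1/2)^3 = 0.125.
At steady state, R = 1/(1 − 0.125) = 8/7.
Single-dose peak C₀ = D/Vd = 600/100 = 6 μg/mL.
Steady-state peak Cmax,ss = C₀·R = 6 × 8/7 ≈ 6.857 μg/mL.
Steady-state trough Cmin,ss = Cmax,ss·f ≈ 6.857 × 0.125 ≈ 0.857 μg/mL.
Trough 0.9 μg/mL vs MEC 2 μg/mL: subtherapeutic.

0.9 μg/mL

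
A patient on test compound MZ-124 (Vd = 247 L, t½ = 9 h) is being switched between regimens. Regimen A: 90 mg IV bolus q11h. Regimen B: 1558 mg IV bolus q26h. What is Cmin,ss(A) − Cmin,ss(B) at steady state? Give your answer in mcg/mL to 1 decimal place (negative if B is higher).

-0.7 mcg/mL

Regimen A: f = (1/2)^(11/9) ≈ 0.4286; Cmin,ss = (90/247)·f/(1−f) ≈ 0.273 mcg/mL.
Regimen B: f = (1/2)^(26/9) ≈ 0.1350; Cmin,ss = (1558/247)·f/(1−f) ≈ 0.984 mcg/mL.
Difference ≈ 0.273 − 0.984 ≈ -0.711 mcg/mL.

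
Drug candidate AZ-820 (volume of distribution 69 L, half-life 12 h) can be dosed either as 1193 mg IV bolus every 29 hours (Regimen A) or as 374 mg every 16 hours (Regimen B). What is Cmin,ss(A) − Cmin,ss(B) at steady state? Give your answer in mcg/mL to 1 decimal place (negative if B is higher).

Regimen A: f = (1/2)^(29/12) ≈ 0.1873; Cmin,ss = (1193/69)·f/(1−f) ≈ 3.985 mcg/mL.
Regimen B: f = (1/2)^(16/12) ≈ 0.3969; Cmin,ss = (374/69)·f/(1−f) ≈ 3.567 mcg/mL.
Difference ≈ 3.985 − 3.567 ≈ 0.418 mcg/mL.

0.4 mcg/mL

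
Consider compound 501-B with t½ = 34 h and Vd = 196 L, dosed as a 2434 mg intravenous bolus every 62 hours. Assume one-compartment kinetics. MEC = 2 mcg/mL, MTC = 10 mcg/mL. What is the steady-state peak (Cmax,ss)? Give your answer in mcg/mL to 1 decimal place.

17.3 mcg/mL

k = ln2/t½ = ln2/34 ≈ 0.020387 h⁻¹; fraction remaining f = e^(−kτ) = e^(−0.020387×62) ≈ 0.2825.
Accumulation ratio R = 1/(1 − f) ≈ 1/0.7175 ≈ 1.3937.
Each bolus raises the concentration by D/Vd = 2434/196 ≈ 12.418 mcg/mL.
Steady-state peak Cmax,ss = C₀·R ≈ 12.418 × 1.3937 ≈ 17.307 mcg/mL.
Peak 17.3 mcg/mL vs MTC 10 mcg/mL: exceeds toxic threshold.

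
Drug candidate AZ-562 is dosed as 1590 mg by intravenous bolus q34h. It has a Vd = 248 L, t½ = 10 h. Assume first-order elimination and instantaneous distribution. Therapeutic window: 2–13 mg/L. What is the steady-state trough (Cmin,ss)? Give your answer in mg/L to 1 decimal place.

τ/t½ = 34/10 ≈ 3.4, so fraction remaining f = (1/2)^(34/10) ≈ 0.0947.
Accumulation ratio R = 1/(1 − f) ≈ 1/0.9053 ≈ 1.1046.
Single-dose peak C₀ = D/Vd = 1590/248 ≈ 6.411 mg/L.
Steady-state peak Cmax,ss = C₀·R ≈ 6.411 × 1.1046 ≈ 7.082 mg/L.
One interval later, Cmin,ss = Cmax,ss·e^(−kτ) ≈ 7.082 × 0.0947 ≈ 0.671 mg/L.
Trough 0.7 mg/L vs MEC 2 mg/L: subtherapeutic.

0.7 mg/L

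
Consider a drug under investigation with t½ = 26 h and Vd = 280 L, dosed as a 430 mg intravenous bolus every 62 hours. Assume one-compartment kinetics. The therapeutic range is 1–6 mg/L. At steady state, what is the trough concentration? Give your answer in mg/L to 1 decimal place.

τ/t½ = 62/26 ≈ 2.3846, so fraction remaining f = (1/2)^(62/26) ≈ 0.1915.
Accumulation ratio R = 1/(1 − f) ≈ 1/0.8085 ≈ 1.2369.
Single-dose peak C₀ = D/Vd = 430/280 ≈ 1.536 mg/L.
Cmax,ss = C₀/(1 − f) ≈ 1.536/0.8085 ≈ 1.900 mg/L.
Steady-state trough Cmin,ss = Cmax,ss·f ≈ 1.900 × 0.1915 ≈ 0.364 mg/L.
Trough 0.4 mg/L vs MEC 1 mg/L: subtherapeutic.

0.4 mg/L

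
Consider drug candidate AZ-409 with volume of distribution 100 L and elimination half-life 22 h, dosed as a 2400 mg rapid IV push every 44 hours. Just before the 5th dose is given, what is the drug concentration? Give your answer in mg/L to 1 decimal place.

f = (1/2)^(τ/t½) = (1/2)^(44/22) ≈ 0.2500.
C₀ = D/Vd = 2400/100 ≈ 24.000 mg/L.
Before the 5th dose, 4 doses have been given. Superposition: Cmin = C₀·(f + f² + … + f^4).
≈ 24.000 × (0.2500 + 0.0625 + 0.0156 + 0.0039) ≈ 24.000 × 0.3320 ≈ 7.968 mg/L.

8.0 mg/L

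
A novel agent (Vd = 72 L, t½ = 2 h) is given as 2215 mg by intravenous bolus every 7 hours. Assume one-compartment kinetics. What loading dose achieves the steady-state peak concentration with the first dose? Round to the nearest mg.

f = (1/2)^(7/2) ≈ 0.088388; accumulation ratio R = 1/(1−f) ≈ 1.09696.
Loading dose to hit Cmax,ss on first dose: D_load = D_maint·R ≈ 2215 × 1.09696 ≈ 2429.77 mg.

2430 mg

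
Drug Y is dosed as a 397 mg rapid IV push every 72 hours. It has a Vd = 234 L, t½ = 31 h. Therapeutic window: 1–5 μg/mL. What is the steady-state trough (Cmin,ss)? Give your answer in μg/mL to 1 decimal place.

τ/t½ = 72/31 ≈ 2.3226, so fraction remaining f = (1/2)^(72/31) ≈ 0.1999.
Each bolus raises the concentration by D/Vd = 397/234 ≈ 1.697 μg/mL.
Steady-state trough Cmin,ss = C₀·f/(1−f) ≈ 1.697 × 0.1999/0.8001 ≈ 0.424 μg/mL.
Trough 0.4 μg/mL vs MEC 1 μg/mL: subtherapeutic.

0.4 μg/mL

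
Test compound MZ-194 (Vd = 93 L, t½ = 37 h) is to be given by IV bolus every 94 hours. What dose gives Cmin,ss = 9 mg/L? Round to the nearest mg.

τ/t½ = 94/37 ≈ 2.5405, so f = (1/2)^(94/37) ≈ 0.171878.
Cmin,ss = (D/Vd)·f/(1−f), so D = Cmin,ss·Vd·(1−f)/f.
D = 9 × 93 × (1−f)/f ≈ 9 × 93 × 4.81808 ≈ 4032.73 mg.

4033 mg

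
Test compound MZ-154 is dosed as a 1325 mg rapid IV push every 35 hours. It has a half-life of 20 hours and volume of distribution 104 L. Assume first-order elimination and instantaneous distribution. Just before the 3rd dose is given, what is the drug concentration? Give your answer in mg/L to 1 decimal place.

f = (1/2)^(τ/t½) = (1/2)^(35/20) ≈ 0.2973.
C₀ = D/Vd = 1325/104 ≈ 12.740 mg/L.
Before the 3rd dose, 2 doses have been given. Superposition: Cmin = C₀·(f + f²).
≈ 12.740 × (0.2973 + 0.0884) ≈ 12.740 × 0.3857 ≈ 4.914 mg/L.

4.9 mg/L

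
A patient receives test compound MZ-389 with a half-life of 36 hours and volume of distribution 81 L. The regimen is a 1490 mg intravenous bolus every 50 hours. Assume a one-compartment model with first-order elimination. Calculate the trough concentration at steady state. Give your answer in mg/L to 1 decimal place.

k = ln2/t½ = ln2/36 ≈ 0.019254 h⁻¹; fraction remaining f = e^(−kτ) = e^(−0.019254×50) ≈ 0.3819.
At steady state, accumulation factor R = 1/(1 − e^(−kτ)) ≈ 1.6179.
Each bolus raises the concentration by D/Vd = 1490/81 ≈ 18.395 mg/L.
Steady-state peak Cmax,ss = C₀·R ≈ 18.395 × 1.6179 ≈ 29.761 mg/L.
Steady-state trough Cmin,ss = Cmax,ss·f ≈ 29.761 × 0.3819 ≈ 11.366 mg/L.

11.4 mg/L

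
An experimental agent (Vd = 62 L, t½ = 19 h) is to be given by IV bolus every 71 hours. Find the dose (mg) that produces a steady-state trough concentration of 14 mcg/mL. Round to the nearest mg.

τ/t½ = 71/19 ≈ 3.7368, so f = (1/2)^(71/19) ≈ 0.075006.
Cmin,ss = (D/Vd)·f/(1−f), so D = Cmin,ss·Vd·(1−f)/f.
D = 14 × 62 × (1−f)/f ≈ 14 × 62 × 12.33227 ≈ 10704.41 mg.

10704 mg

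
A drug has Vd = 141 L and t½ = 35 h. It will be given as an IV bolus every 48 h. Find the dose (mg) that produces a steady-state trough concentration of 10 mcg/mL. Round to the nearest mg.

τ/t½ = 48/35 ≈ 1.3714, so f = (1/2)^(48/35) ≈ 0.386508.
Cmin,ss = (D/Vd)·f/(1−f), so D = Cmin,ss·Vd·(1−f)/f.
D = 10 × 141 × (1−f)/f ≈ 10 × 141 × 1.58727 ≈ 2238.05 mg.

2238 mg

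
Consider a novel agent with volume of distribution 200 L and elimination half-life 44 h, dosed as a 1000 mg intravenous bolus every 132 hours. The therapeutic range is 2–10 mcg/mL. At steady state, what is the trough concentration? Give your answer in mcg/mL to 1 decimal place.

The dosing interval is 3 half-lives, so f = 2^(−3) = 0.125.
At steady state, R = 1/(1 − 0.125) = 8/7.
Single-dose peak C₀ = D/Vd = 1000/200 = 5 mcg/mL.
Steady-state peak Cmax,ss = C₀·R = 5 × 8/7 ≈ 5.714 mcg/mL.
Steady-state trough Cmin,ss = Cmax,ss·f ≈ 5.714 × 0.125 ≈ 0.714 mcg/mL.
Trough 0.7 mcg/mL vs MEC 2 mcg/mL: subtherapeutic.

0.7 mcg/mL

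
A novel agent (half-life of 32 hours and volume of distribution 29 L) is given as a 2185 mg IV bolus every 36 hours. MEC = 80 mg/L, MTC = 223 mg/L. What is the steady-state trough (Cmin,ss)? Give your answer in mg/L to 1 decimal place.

63.8 mg/L

τ/t½ = 36/32 ≈ 1.125, so fraction remaining f = (1/2)^(36/32) ≈ 0.4585.
At steady state, accumulation factor R = 1/(1 − e^(−kτ)) ≈ 1.8467.
Single-dose peak C₀ = D/Vd = 2185/29 ≈ 75.345 mg/L.
Steady-state peak Cmax,ss = C₀·R ≈ 75.345 × 1.8467 ≈ 139.140 mg/L.
Steady-state trough Cmin,ss = Cmax,ss·f ≈ 139.140 × 0.4585 ≈ 63.796 mg/L.
Trough 63.8 mg/L vs MEC 80 mg/L: subtherapeutic.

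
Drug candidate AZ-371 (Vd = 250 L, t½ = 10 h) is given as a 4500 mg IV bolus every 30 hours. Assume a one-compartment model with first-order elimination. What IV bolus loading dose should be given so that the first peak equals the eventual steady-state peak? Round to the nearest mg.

f = (1/2)^(30/10) ≈ 0.125000; accumulation ratio R = 1/(1−f) ≈ 1.14286.
Loading dose to hit Cmax,ss on first dose: D_load = D_maint·R ≈ 4500 × 1.14286 ≈ 5142.87 mg.

5143 mg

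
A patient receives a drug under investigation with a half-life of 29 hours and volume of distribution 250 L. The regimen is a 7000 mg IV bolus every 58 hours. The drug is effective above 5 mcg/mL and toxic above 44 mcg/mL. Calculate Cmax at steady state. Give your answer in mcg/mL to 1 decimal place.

The dosing interval is 2 half-lives, so f = 2^(−2) = 0.25.
Accumulation ratio R = 1/(1 − f) = 1/0.75 = 4/3.
Single-dose peak C₀ = D/Vd = 7000/250 = 28 mcg/mL.
Steady-state peak Cmax,ss = C₀·R = 28 × 4/3 ≈ 37.333 mcg/mL.
Peak 37.3 mcg/mL vs MTC 44 mcg/mL: below toxic threshold.

37.3 mcg/mL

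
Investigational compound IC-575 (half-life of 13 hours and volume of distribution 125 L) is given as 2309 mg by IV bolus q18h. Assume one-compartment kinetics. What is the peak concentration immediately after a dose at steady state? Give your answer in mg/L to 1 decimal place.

Over one 18-h interval, 18/13 ≈ 1.3846 half-lives elapse, leaving f ≈ 0.3830 of each dose.
At steady state, accumulation factor R = 1/(1 − e^(−kτ)) ≈ 1.6207.
Single-dose peak C₀ = D/Vd = 2309/125 ≈ 18.472 mg/L.
Cmax,ss = C₀/(1 − f) ≈ 18.472/0.6170 ≈ 29.938 mg/L.

29.9 mg/L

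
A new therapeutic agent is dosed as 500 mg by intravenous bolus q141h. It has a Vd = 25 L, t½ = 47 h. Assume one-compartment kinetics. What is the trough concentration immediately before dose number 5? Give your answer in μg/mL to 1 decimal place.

f = (1/2)^(τ/t½) = (1/2)^(141/47) ≈ 0.1250.
C₀ = D/Vd = 500/25 ≈ 20.000 μg/mL.
Before the 5th dose, 4 doses have been given. Superposition: Cmin = C₀·(f + f² + … + f^4).
≈ 20.000 × (0.1250 + 0.0156 + 0.0020 + 0.0002) ≈ 20.000 × 0.1428 ≈ 2.856 μg/mL.

2.9 μg/mL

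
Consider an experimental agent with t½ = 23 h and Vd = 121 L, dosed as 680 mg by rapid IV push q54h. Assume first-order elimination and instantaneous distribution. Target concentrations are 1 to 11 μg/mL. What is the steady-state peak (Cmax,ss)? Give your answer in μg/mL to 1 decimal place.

k = ln2/t½ = ln2/23 ≈ 0.030137 h⁻¹; fraction remaining f = e^(−kτ) = e^(−0.030137×54) ≈ 0.1964.
Accumulation ratio R = 1/(1 − f) ≈ 1/0.8036 ≈ 1.2444.
Single-dose peak C₀ = D/Vd = 680/121 ≈ 5.620 μg/mL.
Cmax,ss = C₀/(1 − f) ≈ 5.620/0.8036 ≈ 6.994 μg/mL.
Peak 7.0 μg/mL vs MTC 11 μg/mL: below toxic threshold.

7.0 μg/mL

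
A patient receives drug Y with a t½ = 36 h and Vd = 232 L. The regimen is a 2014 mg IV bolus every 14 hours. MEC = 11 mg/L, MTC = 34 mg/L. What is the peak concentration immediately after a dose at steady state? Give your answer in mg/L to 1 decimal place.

36.7 mg/L

Over one 14-h interval, 14/36 ≈ 0.38889 half-lives elapse, leaving f ≈ 0.7637 of each dose.
Accumulation ratio R = 1/(1 − f) ≈ 1/0.2363 ≈ 4.2319.
Each bolus raises the concentration by D/Vd = 2014/232 ≈ 8.681 mg/L.
Steady-state peak Cmax,ss = C₀·R ≈ 8.681 × 4.2319 ≈ 36.737 mg/L.
Peak 36.7 mg/L vs MTC 34 mg/L: exceeds toxic threshold.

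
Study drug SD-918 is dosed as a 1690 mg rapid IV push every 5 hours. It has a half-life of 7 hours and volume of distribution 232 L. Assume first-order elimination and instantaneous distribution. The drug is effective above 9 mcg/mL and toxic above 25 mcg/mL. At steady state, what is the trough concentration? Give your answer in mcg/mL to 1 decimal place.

11.4 mcg/mL

k = ln2/t½ = ln2/7 ≈ 0.099021 h⁻¹; fraction remaining f = e^(−kτ) = e^(−0.099021×5) ≈ 0.6095.
At steady state, accumulation factor R = 1/(1 − e^(−kτ)) ≈ 2.5608.
Single-dose peak C₀ = D/Vd = 1690/232 ≈ 7.284 mcg/mL.
Cmax,ss = C₀/(1 − f) ≈ 7.284/0.3905 ≈ 18.653 mcg/mL.
Steady-state trough Cmin,ss = Cmax,ss·f ≈ 18.653 × 0.6095 ≈ 11.369 mcg/mL.
Trough 11.4 mcg/mL vs MEC 9 mcg/mL: adequate.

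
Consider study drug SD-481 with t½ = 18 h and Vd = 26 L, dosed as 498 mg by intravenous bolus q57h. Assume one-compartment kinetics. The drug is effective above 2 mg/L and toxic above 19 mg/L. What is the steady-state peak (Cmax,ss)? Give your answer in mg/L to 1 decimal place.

Over one 57-h interval, 57/18 ≈ 3.1667 half-lives elapse, leaving f ≈ 0.1114 of each dose.
Accumulation ratio R = 1/(1 − f) ≈ 1/0.8886 ≈ 1.1254.
Each bolus raises the concentration by D/Vd = 498/26 ≈ 19.154 mg/L.
Steady-state peak Cmax,ss = C₀·R ≈ 19.154 × 1.1254 ≈ 21.556 mg/L.
Peak 21.6 mg/L vs MTC 19 mg/L: exceeds toxic threshold.

21.6 mg/L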